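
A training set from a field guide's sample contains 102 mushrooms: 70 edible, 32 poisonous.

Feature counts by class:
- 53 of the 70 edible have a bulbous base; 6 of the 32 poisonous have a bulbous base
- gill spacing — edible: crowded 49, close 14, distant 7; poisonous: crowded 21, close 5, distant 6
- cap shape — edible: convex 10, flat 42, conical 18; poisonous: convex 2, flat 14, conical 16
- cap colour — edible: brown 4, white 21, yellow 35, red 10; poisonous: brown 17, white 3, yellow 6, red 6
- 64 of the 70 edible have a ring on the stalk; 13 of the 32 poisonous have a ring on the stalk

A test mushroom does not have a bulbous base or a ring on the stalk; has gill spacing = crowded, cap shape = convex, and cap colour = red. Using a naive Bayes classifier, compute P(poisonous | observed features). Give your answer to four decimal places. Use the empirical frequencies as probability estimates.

edible: (70/102) × (17/70) × (49/70) × (10/70) × (10/70) × (6/70) ≈ 0.000204082
poisonous: (32/102) × (26/32) × (21/32) × (2/32) × (6/32) × (19/32) ≈ 0.00116393
P(poisonous | x) = 0.00116393 / 0.001368012 ≈ 0.8508

0.8508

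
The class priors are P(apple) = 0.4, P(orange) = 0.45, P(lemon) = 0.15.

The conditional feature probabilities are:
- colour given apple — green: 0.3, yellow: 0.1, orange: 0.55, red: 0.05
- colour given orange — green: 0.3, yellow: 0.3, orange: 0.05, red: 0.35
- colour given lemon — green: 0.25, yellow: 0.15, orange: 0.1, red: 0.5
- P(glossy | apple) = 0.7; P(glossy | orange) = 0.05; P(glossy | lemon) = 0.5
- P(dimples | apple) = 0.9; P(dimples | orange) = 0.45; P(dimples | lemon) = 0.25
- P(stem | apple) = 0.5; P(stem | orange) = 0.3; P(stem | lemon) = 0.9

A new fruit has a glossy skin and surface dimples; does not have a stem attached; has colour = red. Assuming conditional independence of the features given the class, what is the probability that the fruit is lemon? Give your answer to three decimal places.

apple: 0.4 × 0.05 × 0.7 × 0.9 × (1−0.5) = 0.0063
orange: 0.45 × 0.35 × 0.05 × 0.45 × (1−0.3) = 0.002480625
lemon: 0.15 × 0.5 × 0.5 × 0.25 × (1−0.9) = 0.0009375
P(lemon | x) = 0.0009375 / 0.009718125 ≈ 0.096

0.096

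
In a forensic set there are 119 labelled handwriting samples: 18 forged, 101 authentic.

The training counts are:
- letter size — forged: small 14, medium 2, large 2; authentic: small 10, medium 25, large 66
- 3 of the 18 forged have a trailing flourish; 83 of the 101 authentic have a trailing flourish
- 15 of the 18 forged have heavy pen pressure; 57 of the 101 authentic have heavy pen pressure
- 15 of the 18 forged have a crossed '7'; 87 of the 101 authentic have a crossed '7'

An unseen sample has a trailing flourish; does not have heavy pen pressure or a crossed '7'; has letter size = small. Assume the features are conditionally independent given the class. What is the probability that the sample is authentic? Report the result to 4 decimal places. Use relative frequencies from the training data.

forged: (18/119) × (14/18) × (3/18) × (3/18) × (3/18) ≈ 0.000544662
authentic: (101/119) × (10/101) × (83/101) × (44/101) × (14/101) ≈ 0.00417011
P(authentic | x) = 0.00417011 / 0.004714772 ≈ 0.8845

0.8845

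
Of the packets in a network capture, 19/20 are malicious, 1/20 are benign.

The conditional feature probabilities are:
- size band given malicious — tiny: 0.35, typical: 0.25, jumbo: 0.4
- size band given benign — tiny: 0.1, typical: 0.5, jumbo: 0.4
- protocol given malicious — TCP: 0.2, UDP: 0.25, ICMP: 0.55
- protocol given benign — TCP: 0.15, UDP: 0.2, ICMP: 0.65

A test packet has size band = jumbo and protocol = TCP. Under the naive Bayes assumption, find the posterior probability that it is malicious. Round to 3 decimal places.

0.962

malicious: 0.95 × 0.4 × 0.2 = 0.076
benign: 0.05 × 0.4 × 0.15 = 0.003
P(malicious | x) = 0.076 / 0.079 ≈ 0.962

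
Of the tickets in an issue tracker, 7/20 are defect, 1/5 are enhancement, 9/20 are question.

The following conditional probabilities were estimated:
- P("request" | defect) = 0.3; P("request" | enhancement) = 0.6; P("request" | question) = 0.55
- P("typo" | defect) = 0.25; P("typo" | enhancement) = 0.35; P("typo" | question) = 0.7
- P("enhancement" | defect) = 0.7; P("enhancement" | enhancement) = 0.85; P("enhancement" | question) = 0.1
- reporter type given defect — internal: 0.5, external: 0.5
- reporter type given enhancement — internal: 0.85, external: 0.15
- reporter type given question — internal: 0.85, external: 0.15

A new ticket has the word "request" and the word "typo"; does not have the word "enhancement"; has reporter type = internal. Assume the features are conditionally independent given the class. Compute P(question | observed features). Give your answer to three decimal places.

defect: 0.35 × 0.3 × 0.25 × (1−0.7) × 0.5 = 0.0039375
enhancement: 0.2 × 0.6 × 0.35 × (1−0.85) × 0.85 = 0.005355
question: 0.45 × 0.55 × 0.7 × (1−0.1) × 0.85 = 0.13253625
P(question | x) = 0.13253625 / 0.14182875 ≈ 0.934

0.934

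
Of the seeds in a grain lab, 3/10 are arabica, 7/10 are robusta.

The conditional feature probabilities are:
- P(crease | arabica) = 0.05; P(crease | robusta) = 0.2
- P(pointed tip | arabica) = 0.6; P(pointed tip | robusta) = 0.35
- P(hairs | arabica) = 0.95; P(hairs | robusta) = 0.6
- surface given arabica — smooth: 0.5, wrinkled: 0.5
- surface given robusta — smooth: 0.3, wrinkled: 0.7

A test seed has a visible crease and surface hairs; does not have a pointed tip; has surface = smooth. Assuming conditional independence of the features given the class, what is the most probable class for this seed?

arabica: 0.3 × 0.05 × (1−0.6) × 0.95 × 0.5 = 0.00285
robusta: 0.7 × 0.2 × (1−0.35) × 0.6 × 0.3 = 0.01638
Highest score → robusta.

robusta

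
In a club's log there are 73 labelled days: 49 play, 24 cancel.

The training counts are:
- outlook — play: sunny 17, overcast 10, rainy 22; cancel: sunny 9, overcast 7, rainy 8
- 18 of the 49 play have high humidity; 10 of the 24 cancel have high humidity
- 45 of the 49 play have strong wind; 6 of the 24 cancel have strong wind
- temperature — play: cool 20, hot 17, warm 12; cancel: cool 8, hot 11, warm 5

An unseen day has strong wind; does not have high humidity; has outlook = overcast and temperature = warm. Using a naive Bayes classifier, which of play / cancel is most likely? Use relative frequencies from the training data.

play

play: (49/73) × (10/49) × (31/49) × (45/49) × (12/49) ≈ 0.0194915
cancel: (24/73) × (7/24) × (14/24) × (6/24) × (5/24) ≈ 0.00291334
Highest score → play.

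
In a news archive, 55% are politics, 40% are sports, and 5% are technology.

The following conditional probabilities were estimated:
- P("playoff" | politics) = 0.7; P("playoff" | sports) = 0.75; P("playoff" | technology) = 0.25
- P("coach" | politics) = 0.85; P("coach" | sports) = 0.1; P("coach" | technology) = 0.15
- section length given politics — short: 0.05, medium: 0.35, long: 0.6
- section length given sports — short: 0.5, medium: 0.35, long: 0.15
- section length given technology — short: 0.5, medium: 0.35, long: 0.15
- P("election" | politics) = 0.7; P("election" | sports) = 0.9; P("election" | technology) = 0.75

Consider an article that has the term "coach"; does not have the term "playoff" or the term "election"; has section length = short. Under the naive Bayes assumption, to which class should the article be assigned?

politics: 0.55 × (1−0.7) × 0.85 × 0.05 × (1−0.7) = 0.00210375
sports: 0.4 × (1−0.75) × 0.1 × 0.5 × (1−0.9) = 0.0005
technology: 0.05 × (1−0.25) × 0.15 × 0.5 × (1−0.75) = 0.000703125
Highest score → politics.

politics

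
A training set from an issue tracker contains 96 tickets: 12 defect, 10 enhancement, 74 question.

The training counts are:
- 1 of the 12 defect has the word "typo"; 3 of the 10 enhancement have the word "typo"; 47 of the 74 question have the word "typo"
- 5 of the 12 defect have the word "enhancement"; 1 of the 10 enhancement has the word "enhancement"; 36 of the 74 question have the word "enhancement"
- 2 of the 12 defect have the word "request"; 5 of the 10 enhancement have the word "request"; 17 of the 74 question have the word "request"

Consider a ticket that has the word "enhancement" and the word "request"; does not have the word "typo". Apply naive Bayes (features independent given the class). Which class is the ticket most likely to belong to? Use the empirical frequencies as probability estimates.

question

defect: (12/96) × (11/12) × (5/12) × (2/12) ≈ 0.00795718
enhancement: (10/96) × (7/10) × (1/10) × (5/10) ≈ 0.00364583
question: (74/96) × (27/74) × (36/74) × (17/74) ≈ 0.0314326
Highest score → question.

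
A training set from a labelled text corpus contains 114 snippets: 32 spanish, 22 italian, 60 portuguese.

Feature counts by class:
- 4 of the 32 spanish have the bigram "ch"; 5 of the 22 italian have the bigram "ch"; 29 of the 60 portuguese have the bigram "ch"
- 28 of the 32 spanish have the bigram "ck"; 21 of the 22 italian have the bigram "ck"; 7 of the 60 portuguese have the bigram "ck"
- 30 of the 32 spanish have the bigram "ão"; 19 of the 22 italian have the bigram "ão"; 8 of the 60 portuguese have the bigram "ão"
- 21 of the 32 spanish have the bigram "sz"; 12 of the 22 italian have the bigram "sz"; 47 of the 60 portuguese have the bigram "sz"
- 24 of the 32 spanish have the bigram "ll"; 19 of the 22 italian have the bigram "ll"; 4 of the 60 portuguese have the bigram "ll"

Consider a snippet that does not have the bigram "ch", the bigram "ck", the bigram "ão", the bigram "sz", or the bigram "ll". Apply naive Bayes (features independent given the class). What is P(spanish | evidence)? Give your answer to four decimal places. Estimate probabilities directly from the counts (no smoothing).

spanish: (32/114) × (28/32) × (4/32) × (2/32) × (11/32) × (8/32) ≈ 0.000164902
italian: (22/114) × (17/22) × (1/22) × (3/22) × (10/22) × (3/22) ≈ 0.0000572922
portuguese: (60/114) × (31/60) × (53/60) × (52/60) × (13/60) × (56/60) ≈ 0.0420981
P(spanish | x) = 0.000164902 / 0.0423202942 ≈ 0.0039

0.0039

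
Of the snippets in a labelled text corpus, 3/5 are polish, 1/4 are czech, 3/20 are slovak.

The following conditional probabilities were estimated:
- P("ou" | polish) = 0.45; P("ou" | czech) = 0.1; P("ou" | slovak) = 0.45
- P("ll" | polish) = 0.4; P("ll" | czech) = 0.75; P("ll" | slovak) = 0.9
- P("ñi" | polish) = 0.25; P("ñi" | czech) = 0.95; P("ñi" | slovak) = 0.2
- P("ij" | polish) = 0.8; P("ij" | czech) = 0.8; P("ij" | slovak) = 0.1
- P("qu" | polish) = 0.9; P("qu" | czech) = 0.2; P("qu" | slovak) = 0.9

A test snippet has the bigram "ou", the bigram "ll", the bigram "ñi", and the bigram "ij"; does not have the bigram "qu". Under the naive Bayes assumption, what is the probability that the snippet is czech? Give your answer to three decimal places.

polish: 0.6 × 0.45 × 0.4 × 0.25 × 0.8 × (1−0.9) = 0.00216
czech: 0.25 × 0.1 × 0.75 × 0.95 × 0.8 × (1−0.2) = 0.0114
slovak: 0.15 × 0.45 × 0.9 × 0.2 × 0.1 × (1−0.9) = 0.0001215
P(czech | x) = 0.0114 / 0.0136815 ≈ 0.833

0.833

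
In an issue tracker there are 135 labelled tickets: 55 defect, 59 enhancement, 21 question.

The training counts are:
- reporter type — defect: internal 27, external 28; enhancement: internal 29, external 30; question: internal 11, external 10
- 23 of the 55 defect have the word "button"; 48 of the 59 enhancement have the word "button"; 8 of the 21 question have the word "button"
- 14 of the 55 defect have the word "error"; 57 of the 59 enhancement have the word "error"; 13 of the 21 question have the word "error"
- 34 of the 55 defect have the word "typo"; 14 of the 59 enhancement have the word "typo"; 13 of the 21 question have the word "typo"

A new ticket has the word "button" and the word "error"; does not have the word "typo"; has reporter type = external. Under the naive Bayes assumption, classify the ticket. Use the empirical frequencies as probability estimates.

defect: (55/135) × (28/55) × (23/55) × (14/55) × (21/55) ≈ 0.00842969
enhancement: (59/135) × (30/59) × (48/59) × (57/59) × (45/59) ≈ 0.133217
question: (21/135) × (10/21) × (8/21) × (13/21) × (8/21) ≈ 0.00665475
Highest score → enhancement.

enhancement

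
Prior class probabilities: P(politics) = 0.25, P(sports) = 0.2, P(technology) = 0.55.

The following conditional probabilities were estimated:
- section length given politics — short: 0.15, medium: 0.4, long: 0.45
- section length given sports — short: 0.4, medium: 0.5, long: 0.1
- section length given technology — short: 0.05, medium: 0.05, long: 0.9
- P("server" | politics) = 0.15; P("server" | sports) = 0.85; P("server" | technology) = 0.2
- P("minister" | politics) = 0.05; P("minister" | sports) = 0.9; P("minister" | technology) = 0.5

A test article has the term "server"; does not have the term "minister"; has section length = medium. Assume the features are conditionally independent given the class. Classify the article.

politics: 0.25 × 0.4 × 0.15 × (1−0.05) = 0.01425
sports: 0.2 × 0.5 × 0.85 × (1−0.9) = 0.0085
technology: 0.55 × 0.05 × 0.2 × (1−0.5) = 0.00275
Highest score → politics.

politics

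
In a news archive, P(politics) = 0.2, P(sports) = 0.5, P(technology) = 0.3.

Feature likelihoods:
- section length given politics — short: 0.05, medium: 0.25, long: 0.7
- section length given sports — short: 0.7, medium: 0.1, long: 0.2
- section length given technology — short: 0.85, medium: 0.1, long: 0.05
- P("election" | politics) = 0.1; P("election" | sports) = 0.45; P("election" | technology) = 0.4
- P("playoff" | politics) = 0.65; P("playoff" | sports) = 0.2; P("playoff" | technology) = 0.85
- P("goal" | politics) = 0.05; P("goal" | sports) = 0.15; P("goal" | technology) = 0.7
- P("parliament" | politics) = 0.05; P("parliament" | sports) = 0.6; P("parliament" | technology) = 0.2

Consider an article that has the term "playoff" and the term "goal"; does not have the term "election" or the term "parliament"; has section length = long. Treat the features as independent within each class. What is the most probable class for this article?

technology

politics: 0.2 × 0.7 × (1−0.1) × 0.65 × 0.05 × (1−0.05) = 0.00389025
sports: 0.5 × 0.2 × (1−0.45) × 0.2 × 0.15 × (1−0.6) = 0.00066
technology: 0.3 × 0.05 × (1−0.4) × 0.85 × 0.7 × (1−0.2) = 0.004284
Highest score → technology.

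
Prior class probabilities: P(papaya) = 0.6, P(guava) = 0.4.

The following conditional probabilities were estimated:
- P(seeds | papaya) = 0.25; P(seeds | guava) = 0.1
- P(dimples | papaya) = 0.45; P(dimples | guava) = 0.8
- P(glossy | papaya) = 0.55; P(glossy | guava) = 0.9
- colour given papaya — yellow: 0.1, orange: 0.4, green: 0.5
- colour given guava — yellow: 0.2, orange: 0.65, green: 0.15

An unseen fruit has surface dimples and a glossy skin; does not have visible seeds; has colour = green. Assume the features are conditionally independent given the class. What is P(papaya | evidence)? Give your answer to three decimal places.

papaya: 0.6 × (1−0.25) × 0.45 × 0.55 × 0.5 = 0.0556875
guava: 0.4 × (1−0.1) × 0.8 × 0.9 × 0.15 = 0.03888
P(papaya | x) = 0.0556875 / 0.0945675 ≈ 0.589

0.589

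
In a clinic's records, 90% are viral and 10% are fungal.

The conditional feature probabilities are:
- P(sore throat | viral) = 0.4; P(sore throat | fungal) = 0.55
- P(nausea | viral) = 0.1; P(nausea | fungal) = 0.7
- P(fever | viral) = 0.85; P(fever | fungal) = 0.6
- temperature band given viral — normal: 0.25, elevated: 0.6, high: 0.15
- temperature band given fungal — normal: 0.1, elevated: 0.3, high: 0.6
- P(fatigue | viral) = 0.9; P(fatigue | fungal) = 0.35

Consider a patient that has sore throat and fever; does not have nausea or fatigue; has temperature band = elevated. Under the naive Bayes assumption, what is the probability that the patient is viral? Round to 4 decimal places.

0.8954

viral: 0.9 × 0.4 × (1−0.1) × 0.85 × 0.6 × (1−0.9) = 0.016524
fungal: 0.1 × 0.55 × (1−0.7) × 0.6 × 0.3 × (1−0.35) = 0.0019305
P(viral | x) = 0.016524 / 0.0184545 ≈ 0.8954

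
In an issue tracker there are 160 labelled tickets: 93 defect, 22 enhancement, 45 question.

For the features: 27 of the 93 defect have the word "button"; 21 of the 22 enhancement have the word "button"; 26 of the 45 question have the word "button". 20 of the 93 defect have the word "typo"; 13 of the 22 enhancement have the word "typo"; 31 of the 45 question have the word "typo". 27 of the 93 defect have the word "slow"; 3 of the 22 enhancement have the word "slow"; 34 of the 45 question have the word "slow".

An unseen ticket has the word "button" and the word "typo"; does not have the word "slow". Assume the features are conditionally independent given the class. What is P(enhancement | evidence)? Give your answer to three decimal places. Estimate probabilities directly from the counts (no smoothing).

0.558

defect: (93/160) × (27/93) × (20/93) × (66/93) ≈ 0.0257544
enhancement: (22/160) × (21/22) × (13/22) × (19/22) ≈ 0.0669809
question: (45/160) × (26/45) × (31/45) × (11/45) ≈ 0.0273642
P(enhancement | x) = 0.0669809 / 0.1200995 ≈ 0.558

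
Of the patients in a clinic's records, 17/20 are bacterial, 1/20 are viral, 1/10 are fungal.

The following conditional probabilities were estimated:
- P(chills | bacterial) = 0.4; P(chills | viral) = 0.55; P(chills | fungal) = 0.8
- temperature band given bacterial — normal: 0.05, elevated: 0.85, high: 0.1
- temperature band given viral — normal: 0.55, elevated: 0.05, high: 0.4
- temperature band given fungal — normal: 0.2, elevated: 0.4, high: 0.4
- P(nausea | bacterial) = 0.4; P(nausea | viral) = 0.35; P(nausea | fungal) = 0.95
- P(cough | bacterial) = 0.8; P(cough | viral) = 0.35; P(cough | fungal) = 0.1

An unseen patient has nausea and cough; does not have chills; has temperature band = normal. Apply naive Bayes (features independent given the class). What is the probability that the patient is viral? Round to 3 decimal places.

bacterial: 0.85 × (1−0.4) × 0.05 × 0.4 × 0.8 = 0.00816
viral: 0.05 × (1−0.55) × 0.55 × 0.35 × 0.35 = 0.0015159375
fungal: 0.1 × (1−0.8) × 0.2 × 0.95 × 0.1 = 0.00038
P(viral | x) = 0.0015159375 / 0.0100559375 ≈ 0.151

0.151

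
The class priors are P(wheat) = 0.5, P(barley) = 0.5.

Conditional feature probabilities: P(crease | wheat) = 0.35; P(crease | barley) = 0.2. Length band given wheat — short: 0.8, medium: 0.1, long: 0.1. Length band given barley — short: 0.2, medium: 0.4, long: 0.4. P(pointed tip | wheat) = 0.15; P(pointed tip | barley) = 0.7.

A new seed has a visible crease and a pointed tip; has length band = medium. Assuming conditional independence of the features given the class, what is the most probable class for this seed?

barley

wheat: 0.5 × 0.35 × 0.1 × 0.15 = 0.002625
barley: 0.5 × 0.2 × 0.4 × 0.7 = 0.028
Highest score → barley.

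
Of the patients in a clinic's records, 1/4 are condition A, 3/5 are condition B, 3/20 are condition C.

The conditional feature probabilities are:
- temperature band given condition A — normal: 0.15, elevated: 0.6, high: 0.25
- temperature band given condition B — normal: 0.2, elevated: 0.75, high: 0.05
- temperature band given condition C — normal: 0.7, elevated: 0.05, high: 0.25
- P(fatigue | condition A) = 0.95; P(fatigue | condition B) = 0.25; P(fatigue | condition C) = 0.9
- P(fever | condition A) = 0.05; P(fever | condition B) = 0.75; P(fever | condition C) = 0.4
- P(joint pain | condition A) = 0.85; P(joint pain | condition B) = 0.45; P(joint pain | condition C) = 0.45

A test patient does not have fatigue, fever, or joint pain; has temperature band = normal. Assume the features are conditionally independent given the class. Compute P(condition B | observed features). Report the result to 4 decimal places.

condition A: 0.25 × 0.15 × (1−0.95) × (1−0.05) × (1−0.85) = 0.0002671875
condition B: 0.6 × 0.2 × (1−0.25) × (1−0.75) × (1−0.45) = 0.012375
condition C: 0.15 × 0.7 × (1−0.9) × (1−0.4) × (1−0.45) = 0.003465
P(condition B | x) = 0.012375 / 0.0161071875 ≈ 0.7683

0.7683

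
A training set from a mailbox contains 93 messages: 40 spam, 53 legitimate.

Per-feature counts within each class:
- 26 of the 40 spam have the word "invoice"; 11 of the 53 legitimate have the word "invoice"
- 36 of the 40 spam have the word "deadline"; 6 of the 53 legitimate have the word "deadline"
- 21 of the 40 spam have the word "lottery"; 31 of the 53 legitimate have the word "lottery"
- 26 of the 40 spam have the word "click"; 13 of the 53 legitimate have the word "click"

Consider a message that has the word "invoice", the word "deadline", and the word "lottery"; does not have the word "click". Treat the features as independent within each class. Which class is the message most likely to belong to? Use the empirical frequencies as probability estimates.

spam

spam: (40/93) × (26/40) × (36/40) × (21/40) × (14/40) ≈ 0.0462339
legitimate: (53/93) × (11/53) × (6/53) × (31/53) × (40/53) ≈ 0.00591092
Highest score → spam.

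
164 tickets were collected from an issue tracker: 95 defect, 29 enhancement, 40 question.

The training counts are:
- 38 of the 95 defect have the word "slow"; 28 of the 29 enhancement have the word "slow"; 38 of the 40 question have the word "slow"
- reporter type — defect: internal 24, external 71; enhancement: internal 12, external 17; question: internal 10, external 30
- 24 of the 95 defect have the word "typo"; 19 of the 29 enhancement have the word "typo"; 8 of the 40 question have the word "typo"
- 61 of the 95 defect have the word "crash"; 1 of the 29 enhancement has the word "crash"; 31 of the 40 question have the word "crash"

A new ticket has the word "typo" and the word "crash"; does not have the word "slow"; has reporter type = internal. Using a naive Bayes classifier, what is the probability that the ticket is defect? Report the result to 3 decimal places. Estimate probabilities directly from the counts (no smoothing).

defect: (95/164) × (57/95) × (24/95) × (24/95) × (61/95) ≈ 0.0142434
enhancement: (29/164) × (1/29) × (12/29) × (19/29) × (1/29) ≈ 0.0000570029
question: (40/164) × (2/40) × (10/40) × (8/40) × (31/40) ≈ 0.000472561
P(defect | x) = 0.0142434 / 0.0147729639 ≈ 0.964

0.964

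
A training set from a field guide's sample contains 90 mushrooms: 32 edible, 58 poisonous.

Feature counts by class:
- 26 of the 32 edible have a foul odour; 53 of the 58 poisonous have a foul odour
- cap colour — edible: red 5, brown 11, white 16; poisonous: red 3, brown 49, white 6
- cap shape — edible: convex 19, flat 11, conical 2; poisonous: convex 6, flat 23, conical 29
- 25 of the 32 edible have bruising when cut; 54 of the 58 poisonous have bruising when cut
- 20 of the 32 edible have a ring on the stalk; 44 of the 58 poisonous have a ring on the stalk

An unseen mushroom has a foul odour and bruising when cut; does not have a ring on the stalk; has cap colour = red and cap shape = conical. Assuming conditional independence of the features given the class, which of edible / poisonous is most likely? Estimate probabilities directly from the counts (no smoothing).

edible: (32/90) × (26/32) × (5/32) × (2/32) × (25/32) × (12/32) ≈ 0.000826518
poisonous: (58/90) × (53/58) × (3/58) × (29/58) × (54/58) × (14/58) ≈ 0.00342265
Highest score → poisonous.

poisonous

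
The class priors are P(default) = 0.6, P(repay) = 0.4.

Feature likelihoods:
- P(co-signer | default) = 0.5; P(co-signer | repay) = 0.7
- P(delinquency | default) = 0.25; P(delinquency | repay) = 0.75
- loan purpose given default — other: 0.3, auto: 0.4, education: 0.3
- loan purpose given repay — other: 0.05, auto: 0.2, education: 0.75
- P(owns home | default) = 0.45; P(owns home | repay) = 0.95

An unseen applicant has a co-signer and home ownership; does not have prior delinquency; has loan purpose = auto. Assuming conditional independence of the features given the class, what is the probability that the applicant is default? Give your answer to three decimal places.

0.753

default: 0.6 × 0.5 × (1−0.25) × 0.4 × 0.45 = 0.0405
repay: 0.4 × 0.7 × (1−0.75) × 0.2 × 0.95 = 0.0133
P(default | x) = 0.0405 / 0.0538 ≈ 0.753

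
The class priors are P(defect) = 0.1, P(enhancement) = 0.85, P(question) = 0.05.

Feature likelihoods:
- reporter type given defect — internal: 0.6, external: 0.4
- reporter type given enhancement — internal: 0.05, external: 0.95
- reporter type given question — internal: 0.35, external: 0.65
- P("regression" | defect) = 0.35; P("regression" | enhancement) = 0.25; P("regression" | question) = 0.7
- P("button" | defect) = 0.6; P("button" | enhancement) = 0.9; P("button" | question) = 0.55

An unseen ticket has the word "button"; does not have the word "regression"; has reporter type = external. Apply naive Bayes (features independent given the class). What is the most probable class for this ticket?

enhancement

defect: 0.1 × 0.4 × (1−0.35) × 0.6 = 0.0156
enhancement: 0.85 × 0.95 × (1−0.25) × 0.9 = 0.5450625
question: 0.05 × 0.65 × (1−0.7) × 0.55 = 0.0053625
Highest score → enhancement.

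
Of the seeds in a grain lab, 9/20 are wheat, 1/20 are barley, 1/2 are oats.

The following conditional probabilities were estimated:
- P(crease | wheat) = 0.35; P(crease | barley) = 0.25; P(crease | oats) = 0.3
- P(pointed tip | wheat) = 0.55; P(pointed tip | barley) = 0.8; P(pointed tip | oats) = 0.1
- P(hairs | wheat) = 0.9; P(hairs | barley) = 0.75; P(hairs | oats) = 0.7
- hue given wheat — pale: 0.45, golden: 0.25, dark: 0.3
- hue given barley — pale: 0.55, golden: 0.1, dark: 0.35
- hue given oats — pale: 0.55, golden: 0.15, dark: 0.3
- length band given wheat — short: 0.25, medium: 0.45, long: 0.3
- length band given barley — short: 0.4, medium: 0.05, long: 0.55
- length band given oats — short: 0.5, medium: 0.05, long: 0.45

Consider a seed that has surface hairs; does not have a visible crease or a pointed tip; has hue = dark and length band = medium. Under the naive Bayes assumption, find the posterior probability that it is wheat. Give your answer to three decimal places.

wheat: 0.45 × (1−0.35) × (1−0.55) × 0.9 × 0.3 × 0.45 = 0.0159924375
barley: 0.05 × (1−0.25) × (1−0.8) × 0.75 × 0.35 × 0.05 = 0.0000984375
oats: 0.5 × (1−0.3) × (1−0.1) × 0.7 × 0.3 × 0.05 = 0.0033075
P(wheat | x) = 0.0159924375 / 0.019398375 ≈ 0.824

0.824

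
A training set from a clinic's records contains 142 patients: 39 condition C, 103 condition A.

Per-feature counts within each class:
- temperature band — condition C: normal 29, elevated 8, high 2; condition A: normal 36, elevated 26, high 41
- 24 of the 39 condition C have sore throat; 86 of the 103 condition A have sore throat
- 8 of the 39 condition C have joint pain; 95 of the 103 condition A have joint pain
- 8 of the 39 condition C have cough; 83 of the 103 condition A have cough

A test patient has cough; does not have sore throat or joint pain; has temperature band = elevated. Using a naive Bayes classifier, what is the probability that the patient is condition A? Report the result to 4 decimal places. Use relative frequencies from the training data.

0.3487

condition C: (39/142) × (8/39) × (15/39) × (31/39) × (8/39) ≈ 0.00353306
condition A: (103/142) × (26/103) × (17/103) × (8/103) × (83/103) ≈ 0.00189143
P(condition A | x) = 0.00189143 / 0.00542449 ≈ 0.3487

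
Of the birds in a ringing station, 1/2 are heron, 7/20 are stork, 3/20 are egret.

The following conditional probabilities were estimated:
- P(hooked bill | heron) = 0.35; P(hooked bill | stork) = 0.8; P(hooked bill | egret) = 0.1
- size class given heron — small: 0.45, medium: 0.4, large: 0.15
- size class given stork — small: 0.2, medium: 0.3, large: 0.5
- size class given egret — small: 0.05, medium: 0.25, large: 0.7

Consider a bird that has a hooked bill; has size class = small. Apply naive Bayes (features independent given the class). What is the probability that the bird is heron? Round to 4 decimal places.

0.5812

heron: 0.5 × 0.35 × 0.45 = 0.07875
stork: 0.35 × 0.8 × 0.2 = 0.056
egret: 0.15 × 0.1 × 0.05 = 0.00075
P(heron | x) = 0.07875 / 0.1355 ≈ 0.5812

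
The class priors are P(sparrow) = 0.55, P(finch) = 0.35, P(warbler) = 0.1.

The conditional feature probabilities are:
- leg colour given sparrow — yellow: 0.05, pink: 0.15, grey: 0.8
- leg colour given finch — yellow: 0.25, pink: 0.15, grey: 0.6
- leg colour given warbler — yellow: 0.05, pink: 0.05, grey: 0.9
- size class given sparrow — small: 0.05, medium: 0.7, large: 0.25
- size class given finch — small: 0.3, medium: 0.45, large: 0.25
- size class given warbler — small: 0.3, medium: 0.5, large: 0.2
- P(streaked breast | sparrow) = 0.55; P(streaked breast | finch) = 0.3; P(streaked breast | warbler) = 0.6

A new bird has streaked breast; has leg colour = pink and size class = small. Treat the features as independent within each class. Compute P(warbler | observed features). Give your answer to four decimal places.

sparrow: 0.55 × 0.15 × 0.05 × 0.55 = 0.00226875
finch: 0.35 × 0.15 × 0.3 × 0.3 = 0.004725
warbler: 0.1 × 0.05 × 0.3 × 0.6 = 0.0009
P(warbler | x) = 0.0009 / 0.00789375 ≈ 0.1140

0.1140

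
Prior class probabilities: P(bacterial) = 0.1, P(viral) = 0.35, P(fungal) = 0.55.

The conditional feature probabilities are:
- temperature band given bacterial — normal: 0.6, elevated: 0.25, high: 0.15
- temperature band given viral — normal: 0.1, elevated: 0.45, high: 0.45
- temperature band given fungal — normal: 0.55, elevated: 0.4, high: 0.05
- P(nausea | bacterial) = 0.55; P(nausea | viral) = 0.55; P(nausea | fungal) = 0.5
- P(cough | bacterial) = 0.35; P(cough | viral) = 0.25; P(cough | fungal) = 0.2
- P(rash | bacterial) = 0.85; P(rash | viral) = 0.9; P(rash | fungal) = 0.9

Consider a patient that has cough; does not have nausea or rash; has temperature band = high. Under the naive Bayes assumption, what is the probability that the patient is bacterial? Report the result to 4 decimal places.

0.1476

bacterial: 0.1 × 0.15 × (1−0.55) × 0.35 × (1−0.85) = 0.000354375
viral: 0.35 × 0.45 × (1−0.55) × 0.25 × (1−0.9) = 0.001771875
fungal: 0.55 × 0.05 × (1−0.5) × 0.2 × (1−0.9) = 0.000275
P(bacterial | x) = 0.000354375 / 0.00240125 ≈ 0.1476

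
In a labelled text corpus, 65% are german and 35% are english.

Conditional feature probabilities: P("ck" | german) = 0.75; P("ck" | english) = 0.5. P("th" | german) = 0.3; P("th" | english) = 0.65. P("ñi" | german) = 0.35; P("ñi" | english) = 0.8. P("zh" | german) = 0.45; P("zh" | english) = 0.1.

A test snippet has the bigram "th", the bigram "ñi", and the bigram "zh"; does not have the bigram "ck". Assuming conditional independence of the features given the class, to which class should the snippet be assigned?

german: 0.65 × (1−0.75) × 0.3 × 0.35 × 0.45 = 0.007678125
english: 0.35 × (1−0.5) × 0.65 × 0.8 × 0.1 = 0.0091
Highest score → english.

english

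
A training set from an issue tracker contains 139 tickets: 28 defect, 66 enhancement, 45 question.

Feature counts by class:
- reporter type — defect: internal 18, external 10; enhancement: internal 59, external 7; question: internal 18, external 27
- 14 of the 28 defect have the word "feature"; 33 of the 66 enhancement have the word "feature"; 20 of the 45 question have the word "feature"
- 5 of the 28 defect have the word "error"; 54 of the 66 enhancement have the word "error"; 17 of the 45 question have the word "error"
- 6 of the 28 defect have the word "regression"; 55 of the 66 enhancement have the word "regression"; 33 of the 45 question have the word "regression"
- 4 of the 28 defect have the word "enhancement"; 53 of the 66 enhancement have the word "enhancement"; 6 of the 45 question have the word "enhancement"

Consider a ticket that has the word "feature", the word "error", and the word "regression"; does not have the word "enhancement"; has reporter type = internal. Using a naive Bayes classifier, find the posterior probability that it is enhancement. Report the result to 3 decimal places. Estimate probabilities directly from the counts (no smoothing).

defect: (28/139) × (18/28) × (14/28) × (5/28) × (6/28) × (24/28) ≈ 0.00212367
enhancement: (66/139) × (59/66) × (33/66) × (54/66) × (55/66) × (13/66) ≈ 0.028502
question: (45/139) × (18/45) × (20/45) × (17/45) × (33/45) × (39/45) ≈ 0.0138186
P(enhancement | x) = 0.028502 / 0.04444427 ≈ 0.641

0.641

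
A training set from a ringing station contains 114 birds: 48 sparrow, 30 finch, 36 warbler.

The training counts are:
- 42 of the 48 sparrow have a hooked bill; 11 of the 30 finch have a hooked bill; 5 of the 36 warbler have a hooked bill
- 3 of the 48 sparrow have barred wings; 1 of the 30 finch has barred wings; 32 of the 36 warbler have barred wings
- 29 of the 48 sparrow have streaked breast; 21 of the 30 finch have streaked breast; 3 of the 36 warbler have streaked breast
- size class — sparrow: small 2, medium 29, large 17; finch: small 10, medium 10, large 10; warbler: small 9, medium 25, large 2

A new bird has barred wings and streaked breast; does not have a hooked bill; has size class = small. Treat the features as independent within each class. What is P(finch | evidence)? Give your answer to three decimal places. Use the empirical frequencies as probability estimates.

sparrow: (48/114) × (6/48) × (3/48) × (29/48) × (2/48) ≈ 0.0000828079
finch: (30/114) × (19/30) × (1/30) × (21/30) × (10/30) ≈ 0.0012963
warbler: (36/114) × (31/36) × (32/36) × (3/36) × (9/36) ≈ 0.00503574
P(finch | x) = 0.0012963 / 0.0064148479 ≈ 0.202

0.202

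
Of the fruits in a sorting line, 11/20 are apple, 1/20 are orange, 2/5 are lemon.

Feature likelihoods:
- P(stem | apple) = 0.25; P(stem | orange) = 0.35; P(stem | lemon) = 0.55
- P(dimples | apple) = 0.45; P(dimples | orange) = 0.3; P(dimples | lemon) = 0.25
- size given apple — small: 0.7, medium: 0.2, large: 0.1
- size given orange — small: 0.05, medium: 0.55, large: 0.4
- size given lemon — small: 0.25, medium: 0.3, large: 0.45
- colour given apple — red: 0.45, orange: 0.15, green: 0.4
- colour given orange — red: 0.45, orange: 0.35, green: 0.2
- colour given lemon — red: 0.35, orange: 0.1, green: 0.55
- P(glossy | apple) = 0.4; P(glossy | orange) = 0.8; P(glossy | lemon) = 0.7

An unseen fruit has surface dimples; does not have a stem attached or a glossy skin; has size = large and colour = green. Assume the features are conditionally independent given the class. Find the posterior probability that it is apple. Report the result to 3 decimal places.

0.560

apple: 0.55 × (1−0.25) × 0.45 × 0.1 × 0.4 × (1−0.4) = 0.004455
orange: 0.05 × (1−0.35) × 0.3 × 0.4 × 0.2 × (1−0.8) = 0.000156
lemon: 0.4 × (1−0.55) × 0.25 × 0.45 × 0.55 × (1−0.7) = 0.00334125
P(apple | x) = 0.004455 / 0.00795225 ≈ 0.560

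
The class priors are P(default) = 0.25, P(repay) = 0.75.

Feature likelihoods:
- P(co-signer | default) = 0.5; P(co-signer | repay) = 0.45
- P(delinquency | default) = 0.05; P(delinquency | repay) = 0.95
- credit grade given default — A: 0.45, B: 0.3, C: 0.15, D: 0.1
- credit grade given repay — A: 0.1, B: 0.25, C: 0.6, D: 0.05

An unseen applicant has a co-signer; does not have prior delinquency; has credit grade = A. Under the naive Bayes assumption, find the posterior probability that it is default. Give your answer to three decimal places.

default: 0.25 × 0.5 × (1−0.05) × 0.45 = 0.0534375
repay: 0.75 × 0.45 × (1−0.95) × 0.1 = 0.0016875
P(default | x) = 0.0534375 / 0.055125 ≈ 0.969

0.969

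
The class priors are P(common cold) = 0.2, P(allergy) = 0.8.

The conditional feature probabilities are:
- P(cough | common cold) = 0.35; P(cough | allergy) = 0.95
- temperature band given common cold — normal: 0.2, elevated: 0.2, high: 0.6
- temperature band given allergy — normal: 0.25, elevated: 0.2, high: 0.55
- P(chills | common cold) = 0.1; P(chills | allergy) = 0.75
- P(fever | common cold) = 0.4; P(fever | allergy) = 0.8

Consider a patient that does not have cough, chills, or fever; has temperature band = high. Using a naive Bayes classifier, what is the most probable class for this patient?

common cold: 0.2 × (1−0.35) × 0.6 × (1−0.1) × (1−0.4) = 0.04212
allergy: 0.8 × (1−0.95) × 0.55 × (1−0.75) × (1−0.8) = 0.0011
Highest score → common cold.

common cold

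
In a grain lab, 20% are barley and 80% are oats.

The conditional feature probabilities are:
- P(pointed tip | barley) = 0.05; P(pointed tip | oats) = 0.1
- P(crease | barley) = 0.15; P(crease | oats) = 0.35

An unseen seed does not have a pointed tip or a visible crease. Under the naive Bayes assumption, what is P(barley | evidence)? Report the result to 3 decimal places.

0.257

barley: 0.2 × (1−0.05) × (1−0.15) = 0.1615
oats: 0.8 × (1−0.1) × (1−0.35) = 0.468
P(barley | x) = 0.1615 / 0.6295 ≈ 0.257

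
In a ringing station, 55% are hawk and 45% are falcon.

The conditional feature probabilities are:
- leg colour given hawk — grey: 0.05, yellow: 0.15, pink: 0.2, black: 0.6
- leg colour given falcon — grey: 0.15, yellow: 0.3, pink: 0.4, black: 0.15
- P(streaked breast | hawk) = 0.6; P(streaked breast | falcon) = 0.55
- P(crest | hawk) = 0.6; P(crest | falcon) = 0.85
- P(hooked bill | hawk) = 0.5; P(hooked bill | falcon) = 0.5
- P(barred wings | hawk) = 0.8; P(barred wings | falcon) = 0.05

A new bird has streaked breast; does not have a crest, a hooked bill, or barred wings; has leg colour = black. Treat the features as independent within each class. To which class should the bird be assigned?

hawk: 0.55 × 0.6 × 0.6 × (1−0.6) × (1−0.5) × (1−0.8) = 0.00792
falcon: 0.45 × 0.15 × 0.55 × (1−0.85) × (1−0.5) × (1−0.05) = 0.00264515625
Highest score → hawk.

hawk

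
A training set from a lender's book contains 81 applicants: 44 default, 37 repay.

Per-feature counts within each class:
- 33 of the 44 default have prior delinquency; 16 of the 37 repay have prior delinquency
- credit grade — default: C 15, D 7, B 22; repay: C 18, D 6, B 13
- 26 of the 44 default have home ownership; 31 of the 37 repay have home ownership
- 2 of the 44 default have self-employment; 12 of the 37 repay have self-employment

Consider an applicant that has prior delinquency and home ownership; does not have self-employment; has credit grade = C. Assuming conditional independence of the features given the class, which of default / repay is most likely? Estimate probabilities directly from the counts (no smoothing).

default: (44/81) × (33/44) × (15/44) × (26/44) × (42/44) ≈ 0.0783402
repay: (37/81) × (16/37) × (18/37) × (31/37) × (25/37) ≈ 0.0544006
Highest score → default.

default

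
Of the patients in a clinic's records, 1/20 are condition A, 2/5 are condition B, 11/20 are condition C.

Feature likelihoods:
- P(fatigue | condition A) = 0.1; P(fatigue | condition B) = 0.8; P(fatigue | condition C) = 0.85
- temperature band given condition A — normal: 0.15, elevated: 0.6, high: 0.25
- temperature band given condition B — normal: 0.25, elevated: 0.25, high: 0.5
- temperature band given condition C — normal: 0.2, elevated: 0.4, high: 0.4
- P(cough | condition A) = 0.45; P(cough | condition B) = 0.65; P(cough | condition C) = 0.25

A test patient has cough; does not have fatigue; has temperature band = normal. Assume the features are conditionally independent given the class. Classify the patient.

condition B

condition A: 0.05 × (1−0.1) × 0.15 × 0.45 = 0.0030375
condition B: 0.4 × (1−0.8) × 0.25 × 0.65 = 0.013
condition C: 0.55 × (1−0.85) × 0.2 × 0.25 = 0.004125
Highest score → condition B.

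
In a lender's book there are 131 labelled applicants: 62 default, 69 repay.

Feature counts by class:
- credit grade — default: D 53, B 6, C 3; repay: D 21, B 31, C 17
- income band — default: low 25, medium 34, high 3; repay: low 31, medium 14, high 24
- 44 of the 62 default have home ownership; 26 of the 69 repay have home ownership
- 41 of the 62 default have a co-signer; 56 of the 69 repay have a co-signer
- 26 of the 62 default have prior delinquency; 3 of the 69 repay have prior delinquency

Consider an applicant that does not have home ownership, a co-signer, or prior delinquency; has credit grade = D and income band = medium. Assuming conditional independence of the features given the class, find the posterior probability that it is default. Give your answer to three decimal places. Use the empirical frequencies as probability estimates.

0.776

default: (62/131) × (53/62) × (34/62) × (18/62) × (21/62) × (36/62) ≈ 0.0126681
repay: (69/131) × (21/69) × (14/69) × (43/69) × (13/69) × (66/69) ≈ 0.00365288
P(default | x) = 0.0126681 / 0.01632098 ≈ 0.776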